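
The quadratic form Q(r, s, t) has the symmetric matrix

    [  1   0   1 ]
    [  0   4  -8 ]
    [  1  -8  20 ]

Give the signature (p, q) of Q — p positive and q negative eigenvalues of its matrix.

(3, 0)

Congruent diagonalization of A (simultaneous row and column reduction) yields pivots 1, 4, 3.
Counting signs: 3 positive.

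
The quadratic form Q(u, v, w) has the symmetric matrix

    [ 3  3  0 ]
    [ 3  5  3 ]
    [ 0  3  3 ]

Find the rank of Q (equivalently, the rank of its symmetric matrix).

Applying the same elementary operations to the rows and columns of A produces a congruent diagonal matrix with entries 3, 2, -3/2.
That gives 2 positive, 1 negative pivots.
The rank is the number of nonzero pivots: 3.

3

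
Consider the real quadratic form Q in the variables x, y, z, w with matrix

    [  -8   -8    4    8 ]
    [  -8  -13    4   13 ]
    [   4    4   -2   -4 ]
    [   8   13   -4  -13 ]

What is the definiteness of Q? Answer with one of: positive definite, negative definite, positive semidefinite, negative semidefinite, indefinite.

negative semidefinite

Row-reducing A symmetrically gives the diagonal entries -8, -5, 0, 0.
That gives 2 negative, 2 zero pivots.
Hence Q is negative semidefinite.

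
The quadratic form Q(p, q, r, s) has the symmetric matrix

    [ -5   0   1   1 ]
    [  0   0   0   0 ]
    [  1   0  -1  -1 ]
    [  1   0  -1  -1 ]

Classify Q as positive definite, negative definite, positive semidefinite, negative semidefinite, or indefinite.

Symmetric row and column elimination reduces A to a congruent diagonal form with pivots -5, 0, -4/5, 0.
So there are 2 negative, 2 zero pivots.
Hence Q is negative semidefinite.

negative semidefinite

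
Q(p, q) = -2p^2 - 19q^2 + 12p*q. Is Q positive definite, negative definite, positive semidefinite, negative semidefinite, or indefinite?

The associated matrix is A = [[-2, 6], [6, -19]].
Row-reducing A symmetrically gives the diagonal entries -2, -1.
That gives 2 negative pivots.
Hence Q is negative definite.

negative definite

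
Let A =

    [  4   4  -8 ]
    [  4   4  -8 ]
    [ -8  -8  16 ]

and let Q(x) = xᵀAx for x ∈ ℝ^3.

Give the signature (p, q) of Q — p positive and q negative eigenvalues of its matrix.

Congruent diagonalization of A (simultaneous row and column reduction) yields pivots 4, 0, 0.
Counting signs: 1 positive, 2 zero.

(1, 0)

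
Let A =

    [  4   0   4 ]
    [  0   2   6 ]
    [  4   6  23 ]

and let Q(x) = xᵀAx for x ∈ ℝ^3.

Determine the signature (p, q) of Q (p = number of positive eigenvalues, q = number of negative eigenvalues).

(3, 0)

Symmetric row and column elimination reduces A to a congruent diagonal form with pivots 4, 2, 1.
That gives 3 positive pivots.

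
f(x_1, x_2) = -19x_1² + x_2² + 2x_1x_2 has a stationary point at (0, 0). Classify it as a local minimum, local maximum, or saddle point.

The Hessian at the origin is H = [[-38, 2], [2, 2]].
det H = -38·2 − (2)² = -80 < 0, so H is indefinite.
Therefore the origin is a saddle point.

saddle point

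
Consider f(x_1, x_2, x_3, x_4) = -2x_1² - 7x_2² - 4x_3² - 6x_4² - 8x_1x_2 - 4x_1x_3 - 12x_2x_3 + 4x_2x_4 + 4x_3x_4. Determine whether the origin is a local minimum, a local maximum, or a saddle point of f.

saddle point

The Hessian at the origin is H = [[-4, -8, -4, 0], [-8, -14, -12, 4], [-4, -12, -8, 4], [0, 4, 4, -12]].
Symmetric row and column elimination reduces H to a congruent diagonal form with pivots -4, 2, -12, -8.
Counting signs: 1 positive, 3 negative.
H is indefinite, so the origin is a saddle point.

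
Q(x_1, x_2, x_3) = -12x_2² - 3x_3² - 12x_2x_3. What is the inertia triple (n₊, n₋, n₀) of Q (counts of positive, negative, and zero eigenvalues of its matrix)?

(0, 1, 2)

The associated matrix is A = [[0, 0, 0], [0, -12, -6], [0, -6, -3]].
Congruent diagonalization of A (simultaneous row and column reduction) yields pivots 0, -12, 0.
Counting signs: 1 negative, 2 zero.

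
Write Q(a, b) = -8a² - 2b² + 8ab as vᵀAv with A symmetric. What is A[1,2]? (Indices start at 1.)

The coefficient of a·b in Q is 8. For a symmetric A this equals A[1,2] + A[2,1] = 2·A[1,2].
So A[1,2] = 8/2 = 4.

4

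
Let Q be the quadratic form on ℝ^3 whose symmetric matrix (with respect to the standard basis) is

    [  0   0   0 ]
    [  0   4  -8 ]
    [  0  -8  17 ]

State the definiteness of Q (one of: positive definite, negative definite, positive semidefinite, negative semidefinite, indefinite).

positive semidefinite

Symmetric row and column elimination reduces A to a congruent diagonal form with pivots 0, 4, 1.
Counting signs: 2 positive, 1 zero.
Hence Q is positive semidefinite.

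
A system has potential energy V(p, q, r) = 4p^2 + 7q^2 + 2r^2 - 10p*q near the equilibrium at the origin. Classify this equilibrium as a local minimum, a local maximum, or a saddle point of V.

local minimum

The Hessian at the origin is H = [[8, -10, 0], [-10, 14, 0], [0, 0, 4]].
Symmetric row and column elimination reduces H to a congruent diagonal form with pivots 8, 3/2, 4.
That gives 3 positive pivots.
H is positive definite, so the origin is a strict local minimum.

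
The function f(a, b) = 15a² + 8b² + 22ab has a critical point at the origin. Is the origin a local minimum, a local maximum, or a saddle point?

saddle point

The Hessian at the origin is H = [[30, 22], [22, 16]].
det H = 30·16 − (22)² = -4 < 0, so H is indefinite.
Therefore the origin is a saddle point.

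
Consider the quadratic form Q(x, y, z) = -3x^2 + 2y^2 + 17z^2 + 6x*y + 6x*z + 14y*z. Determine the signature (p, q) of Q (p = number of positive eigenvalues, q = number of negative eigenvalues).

(1, 1)

The associated matrix is A = [[-3, 3, 3], [3, 2, 7], [3, 7, 17]].
Row-reducing A symmetrically gives the diagonal entries -3, 5, 0.
That gives 1 positive, 1 negative, 1 zero pivots.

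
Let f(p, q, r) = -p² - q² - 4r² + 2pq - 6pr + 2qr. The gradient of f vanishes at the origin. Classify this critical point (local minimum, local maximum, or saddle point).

saddle point

The Hessian at the origin is H = [[-2, 2, -6], [2, -2, 2], [-6, 2, -8]].
H is indefinite, so the origin is a saddle point.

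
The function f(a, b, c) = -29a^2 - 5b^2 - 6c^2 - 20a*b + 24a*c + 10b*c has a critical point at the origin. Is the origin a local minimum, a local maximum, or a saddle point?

The Hessian at the origin is H = [[-58, -20, 24], [-20, -10, 10], [24, 10, -12]].
Row-reducing H symmetrically gives the diagonal entries -58, -90/29, -10/9.
So there are 3 negative pivots.
H is negative definite, so the origin is a strict local maximum.

local maximum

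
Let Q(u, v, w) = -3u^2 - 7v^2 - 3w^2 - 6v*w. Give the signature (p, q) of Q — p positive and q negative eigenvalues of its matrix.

Write A = [[-3, 0, 0], [0, -7, -3], [0, -3, -3]].
An LDLᵀ factorisation of A has diagonal entries -3, -7, -12/7.
So there are 3 negative pivots.

(0, 3)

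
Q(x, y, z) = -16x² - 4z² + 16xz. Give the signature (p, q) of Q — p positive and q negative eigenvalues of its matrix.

(0, 1)

The symmetric matrix is A = [[-16, 0, 8], [0, 0, 0], [8, 0, -4]].
Applying the same elementary operations to the rows and columns of A produces a congruent diagonal matrix with entries -16, 0, 0.
Counting signs: 1 negative, 2 zero.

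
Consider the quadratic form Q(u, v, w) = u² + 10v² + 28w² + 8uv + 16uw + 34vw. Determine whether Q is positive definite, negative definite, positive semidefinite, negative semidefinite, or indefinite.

Write A = [[1, 4, 8], [4, 10, 17], [8, 17, 28]].
An LDLᵀ factorisation of A has diagonal entries 1, -6, 3/2.
So there are 2 positive, 1 negative pivots.
Hence Q is indefinite.

indefinite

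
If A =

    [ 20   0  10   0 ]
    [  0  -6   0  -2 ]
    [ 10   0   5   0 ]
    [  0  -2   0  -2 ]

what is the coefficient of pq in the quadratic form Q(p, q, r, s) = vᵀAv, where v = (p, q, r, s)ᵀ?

The coefficient of pq is A[1,2] + A[2,1] = 2·0 = 0.

0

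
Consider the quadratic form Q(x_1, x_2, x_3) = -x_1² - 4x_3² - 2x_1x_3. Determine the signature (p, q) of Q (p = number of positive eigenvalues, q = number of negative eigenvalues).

The associated matrix is A = [[-1, 0, -1], [0, 0, 0], [-1, 0, -4]].
Row-reducing A symmetrically gives the diagonal entries -1, 0, -3.
That gives 2 negative, 1 zero pivots.

(0, 2)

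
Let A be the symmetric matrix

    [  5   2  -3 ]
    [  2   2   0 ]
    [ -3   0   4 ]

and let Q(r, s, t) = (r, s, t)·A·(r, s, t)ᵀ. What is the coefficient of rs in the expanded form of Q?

4

The coefficient of rs is A[1,2] + A[2,1] = 2·2 = 4.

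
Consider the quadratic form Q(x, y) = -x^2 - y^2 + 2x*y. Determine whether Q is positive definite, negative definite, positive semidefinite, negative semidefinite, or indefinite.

The symmetric matrix of Q is [[-1, 1], [1, -1]].
For the 2×2 matrix [[-1, 1], [1, -1]]: det = -1·-1 − (1)² = 0, trace = -2.
det = 0 so one eigenvalue is zero; the form is semidefinite with the sign of the trace.

negative semidefinite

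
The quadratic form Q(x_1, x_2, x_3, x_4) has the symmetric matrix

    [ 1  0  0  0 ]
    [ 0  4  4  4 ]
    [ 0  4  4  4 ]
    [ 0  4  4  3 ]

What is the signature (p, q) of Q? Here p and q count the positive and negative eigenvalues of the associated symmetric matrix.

Symmetric row and column elimination reduces A to a congruent diagonal form with pivots 1, 4, 0, -1.
Counting signs: 2 positive, 1 negative, 1 zero.

(2, 1)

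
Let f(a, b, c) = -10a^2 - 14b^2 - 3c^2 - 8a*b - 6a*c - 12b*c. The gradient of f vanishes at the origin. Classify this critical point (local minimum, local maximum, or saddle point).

local maximum

The Hessian at the origin is H = [[-20, -8, -6], [-8, -28, -12], [-6, -12, -6]].
Applying the same elementary operations to the rows and columns of H produces a congruent diagonal matrix with entries -20, -124/5, -15/31.
That gives 3 negative pivots.
H is negative definite, so the origin is a strict local maximum.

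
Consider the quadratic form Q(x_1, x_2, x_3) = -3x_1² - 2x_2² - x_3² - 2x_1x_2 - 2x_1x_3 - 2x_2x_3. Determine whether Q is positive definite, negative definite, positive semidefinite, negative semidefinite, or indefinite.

negative definite

The symmetric matrix of Q is A = [[-3, -1, -1], [-1, -2, -1], [-1, -1, -1]].
Leading principal minors: Δ_1 = -3, Δ_2 = 5, Δ_3 = -2.
The signs alternate starting with Δ_1 < 0, so by Sylvester's criterion Q is negative definite.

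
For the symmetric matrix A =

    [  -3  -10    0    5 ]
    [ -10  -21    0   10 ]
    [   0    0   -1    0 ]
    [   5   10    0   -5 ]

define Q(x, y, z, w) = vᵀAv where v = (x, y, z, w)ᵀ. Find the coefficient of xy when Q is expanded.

The coefficient of xy is A[1,2] + A[2,1] = 2·(-10) = -20.

-20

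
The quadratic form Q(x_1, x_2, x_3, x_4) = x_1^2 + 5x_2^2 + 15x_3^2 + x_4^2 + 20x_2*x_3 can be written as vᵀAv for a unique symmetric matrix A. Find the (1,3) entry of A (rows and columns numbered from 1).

0

The coefficient of x_1·x_3 in Q is 0. For a symmetric A this equals A[1,3] + A[3,1] = 2·A[1,3].
So A[1,3] = 0/2 = 0.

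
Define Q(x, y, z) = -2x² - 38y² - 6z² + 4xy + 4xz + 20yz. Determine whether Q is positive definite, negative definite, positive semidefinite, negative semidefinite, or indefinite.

The associated matrix is A = [[-2, 2, 2], [2, -38, 10], [2, 10, -6]].
Applying the same elementary operations to the rows and columns of A produces a congruent diagonal matrix with entries -2, -36, 0.
Counting signs: 2 negative, 1 zero.
Hence Q is negative semidefinite.

negative semidefinite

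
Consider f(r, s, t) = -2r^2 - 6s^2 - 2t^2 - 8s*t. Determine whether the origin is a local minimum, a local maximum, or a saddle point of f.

saddle point

The Hessian at the origin is H = [[-4, 0, 0], [0, -12, -8], [0, -8, -4]].
Congruent diagonalization of H (simultaneous row and column reduction) yields pivots -4, -12, 4/3.
That gives 1 positive, 2 negative pivots.
H is indefinite, so the origin is a saddle point.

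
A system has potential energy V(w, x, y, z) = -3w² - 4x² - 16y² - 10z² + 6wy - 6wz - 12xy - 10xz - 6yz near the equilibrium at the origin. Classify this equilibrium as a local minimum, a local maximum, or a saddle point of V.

local maximum

The Hessian at the origin is H = [[-6, 0, 6, -6], [0, -8, -12, -10], [6, -12, -32, -6], [-6, -10, -6, -20]].
Congruent diagonalization of H (simultaneous row and column reduction) yields pivots -6, -8, -8, -3/8.
That gives 4 negative pivots.
H is negative definite, so the origin is a strict local maximum.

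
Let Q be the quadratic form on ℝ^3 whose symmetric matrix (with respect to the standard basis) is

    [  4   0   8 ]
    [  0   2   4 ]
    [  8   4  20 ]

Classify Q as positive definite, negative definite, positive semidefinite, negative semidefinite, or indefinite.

Applying the same elementary operations to the rows and columns of A produces a congruent diagonal matrix with entries 4, 2, -4.
So there are 2 positive, 1 negative pivots.
Hence Q is indefinite.

indefinite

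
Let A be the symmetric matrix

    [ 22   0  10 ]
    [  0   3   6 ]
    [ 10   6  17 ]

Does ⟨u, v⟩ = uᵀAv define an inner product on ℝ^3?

Leading principal minors: Δ_1 = 22, Δ_2 = 66, Δ_3 = 30.
All leading principal minors are positive, so by Sylvester's criterion Q is positive definite.
⟨·,·⟩ is an inner product exactly when A is positive definite.

yes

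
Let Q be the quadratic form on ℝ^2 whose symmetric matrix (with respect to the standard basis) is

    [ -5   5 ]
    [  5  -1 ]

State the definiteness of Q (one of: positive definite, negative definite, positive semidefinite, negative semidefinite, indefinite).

For the 2×2 matrix [[-5, 5], [5, -1]]: det = -5·-1 − (5)² = -20, trace = -6.
det < 0 so the eigenvalues have opposite signs; the form is indefinite.

indefinite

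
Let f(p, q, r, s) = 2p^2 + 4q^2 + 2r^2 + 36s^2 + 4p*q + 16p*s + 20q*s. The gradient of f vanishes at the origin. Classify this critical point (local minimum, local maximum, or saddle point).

local minimum

The Hessian at the origin is H = [[4, 4, 0, 16], [4, 8, 0, 20], [0, 0, 4, 0], [16, 20, 0, 72]].
An LDLᵀ factorisation of H has diagonal entries 4, 4, 4, 4.
So there are 4 positive pivots.
H is positive definite, so the origin is a strict local minimum.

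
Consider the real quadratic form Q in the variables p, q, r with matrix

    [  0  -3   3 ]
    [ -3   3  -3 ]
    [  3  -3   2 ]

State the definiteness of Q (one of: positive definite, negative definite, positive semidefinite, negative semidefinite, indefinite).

indefinite

A is congruent to a diagonal matrix with 1 positive, 2 negative and 0 zero entries, so Q is indefinite.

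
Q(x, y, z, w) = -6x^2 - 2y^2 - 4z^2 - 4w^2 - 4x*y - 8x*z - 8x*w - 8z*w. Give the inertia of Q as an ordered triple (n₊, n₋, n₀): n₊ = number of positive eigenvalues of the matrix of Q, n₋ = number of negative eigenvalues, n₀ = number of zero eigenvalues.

(0, 2, 2)

The associated matrix is A = [[-6, -2, -4, -4], [-2, -2, 0, 0], [-4, 0, -4, -4], [-4, 0, -4, -4]].
Applying the same elementary operations to the rows and columns of A produces a congruent diagonal matrix with entries -6, -4/3, 0, 0.
Counting signs: 2 negative, 2 zero.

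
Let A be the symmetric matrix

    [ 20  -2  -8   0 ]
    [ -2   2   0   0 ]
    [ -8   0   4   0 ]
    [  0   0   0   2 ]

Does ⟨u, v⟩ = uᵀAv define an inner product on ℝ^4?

yes

Leading principal minors: Δ_1 = 20, Δ_2 = 36, Δ_3 = 16, Δ_4 = 32.
All leading principal minors are positive, so by Sylvester's criterion Q is positive definite.
⟨·,·⟩ is an inner product exactly when A is positive definite.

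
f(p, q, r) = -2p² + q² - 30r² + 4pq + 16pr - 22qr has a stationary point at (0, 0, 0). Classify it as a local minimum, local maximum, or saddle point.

saddle point

The Hessian at the origin is H = [[-4, 4, 16], [4, 2, -22], [16, -22, -60]].
Applying the same elementary operations to the rows and columns of H produces a congruent diagonal matrix with entries -4, 6, -2.
Counting signs: 1 positive, 2 negative.
H is indefinite, so the origin is a saddle point.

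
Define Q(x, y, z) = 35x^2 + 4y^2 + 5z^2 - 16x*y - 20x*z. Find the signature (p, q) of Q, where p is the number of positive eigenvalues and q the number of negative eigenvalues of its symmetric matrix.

The symmetric matrix is A = [[35, -8, -10], [-8, 4, 0], [-10, 0, 5]].
Congruent diagonalization of A (simultaneous row and column reduction) yields pivots 35, 76/35, -5/19.
That gives 2 positive, 1 negative pivots.

(2, 1)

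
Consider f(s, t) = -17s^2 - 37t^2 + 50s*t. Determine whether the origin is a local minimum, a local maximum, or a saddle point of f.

The Hessian at the origin is H = [[-34, 50], [50, -74]].
det H = -34·-74 − (50)² = 16 > 0 and H[1,1] = -34 < 0, so H is negative definite.
Therefore the origin is a local maximum.

local maximum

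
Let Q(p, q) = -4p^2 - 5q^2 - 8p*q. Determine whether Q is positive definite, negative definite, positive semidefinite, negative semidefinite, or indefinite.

negative definite

The symmetric matrix of Q is [[-4, -4], [-4, -5]].
For the 2×2 matrix [[-4, -4], [-4, -5]]: det = -4·-5 − (-4)² = 4, trace = -9.
det > 0 so both eigenvalues share the sign of the trace; trace = -9 < 0 ⇒ both negative.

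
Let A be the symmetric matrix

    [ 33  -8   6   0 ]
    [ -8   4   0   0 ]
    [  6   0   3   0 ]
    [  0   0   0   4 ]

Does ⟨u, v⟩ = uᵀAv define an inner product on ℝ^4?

yes

Symmetric row and column elimination reduces A to a congruent diagonal form with pivots 33, 68/33, 15/17, 4.
Counting signs: 4 positive.
Hence Q is positive definite.
⟨·,·⟩ is an inner product exactly when A is positive definite.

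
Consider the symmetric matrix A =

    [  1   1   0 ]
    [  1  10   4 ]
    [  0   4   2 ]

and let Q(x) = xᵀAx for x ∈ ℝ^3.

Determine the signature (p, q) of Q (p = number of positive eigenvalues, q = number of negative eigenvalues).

(3, 0)

An LDLᵀ factorisation of A has diagonal entries 1, 9, 2/9.
Counting signs: 3 positive.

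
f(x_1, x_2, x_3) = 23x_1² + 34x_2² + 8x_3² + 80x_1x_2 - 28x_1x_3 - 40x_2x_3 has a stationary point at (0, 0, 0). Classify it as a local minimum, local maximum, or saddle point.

saddle point

The Hessian at the origin is H = [[46, 80, -28], [80, 68, -40], [-28, -40, 16]].
Congruent diagonalization of H (simultaneous row and column reduction) yields pivots 46, -1636/23, 8/409.
That gives 2 positive, 1 negative pivots.
H is indefinite, so the origin is a saddle point.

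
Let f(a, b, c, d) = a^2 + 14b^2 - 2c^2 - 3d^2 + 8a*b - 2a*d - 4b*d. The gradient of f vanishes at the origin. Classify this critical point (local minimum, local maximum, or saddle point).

saddle point

The Hessian at the origin is H = [[2, 8, 0, -2], [8, 28, 0, -4], [0, 0, -4, 0], [-2, -4, 0, -6]].
Row-reducing H symmetrically gives the diagonal entries 2, -4, -4, -4.
So there are 1 positive, 3 negative pivots.
H is indefinite, so the origin is a saddle point.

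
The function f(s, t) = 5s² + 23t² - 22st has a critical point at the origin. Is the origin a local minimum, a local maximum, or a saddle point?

The Hessian at the origin is H = [[10, -22], [-22, 46]].
det H = 10·46 − (-22)² = -24 < 0, so H is indefinite.
Therefore the origin is a saddle point.

saddle point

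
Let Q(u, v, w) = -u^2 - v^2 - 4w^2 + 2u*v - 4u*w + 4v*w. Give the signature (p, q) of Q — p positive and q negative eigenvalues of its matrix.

The associated matrix is A = [[-1, 1, -2], [1, -1, 2], [-2, 2, -4]].
Applying the same elementary operations to the rows and columns of A produces a congruent diagonal matrix with entries -1, 0, 0.
Counting signs: 1 negative, 2 zero.

(0, 1)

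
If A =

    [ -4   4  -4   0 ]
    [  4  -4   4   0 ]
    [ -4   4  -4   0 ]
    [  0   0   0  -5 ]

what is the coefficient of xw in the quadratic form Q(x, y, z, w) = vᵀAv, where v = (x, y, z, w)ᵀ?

0

The coefficient of xw is A[1,4] + A[4,1] = 2·0 = 0.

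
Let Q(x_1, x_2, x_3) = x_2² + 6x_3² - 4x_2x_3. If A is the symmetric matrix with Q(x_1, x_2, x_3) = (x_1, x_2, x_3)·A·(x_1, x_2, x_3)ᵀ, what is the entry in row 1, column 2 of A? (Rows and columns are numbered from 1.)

0

The coefficient of x_1·x_2 in Q is 0. For a symmetric A this equals A[1,2] + A[2,1] = 2·A[1,2].
So A[1,2] = 0/2 = 0.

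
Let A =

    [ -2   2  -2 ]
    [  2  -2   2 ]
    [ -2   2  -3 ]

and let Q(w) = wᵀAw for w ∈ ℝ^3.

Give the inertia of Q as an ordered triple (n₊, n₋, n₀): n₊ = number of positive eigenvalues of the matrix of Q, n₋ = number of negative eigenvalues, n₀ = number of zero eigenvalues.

Symmetric row and column elimination reduces A to a congruent diagonal form with pivots -2, 0, -1.
Counting signs: 2 negative, 1 zero.

(0, 2, 1)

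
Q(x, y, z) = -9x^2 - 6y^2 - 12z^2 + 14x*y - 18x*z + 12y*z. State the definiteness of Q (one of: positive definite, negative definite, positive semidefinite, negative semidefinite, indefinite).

Write A = [[-9, 7, -9], [7, -6, 6], [-9, 6, -12]].
Applying the same elementary operations to the rows and columns of A produces a congruent diagonal matrix with entries -9, -5/9, -6/5.
Counting signs: 3 negative.
Hence Q is negative definite.

negative definite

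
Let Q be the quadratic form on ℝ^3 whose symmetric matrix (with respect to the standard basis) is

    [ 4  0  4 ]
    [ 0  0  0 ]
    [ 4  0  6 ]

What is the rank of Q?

2

Row-reducing A symmetrically gives the diagonal entries 4, 0, 2.
That gives 2 positive, 1 zero pivots.
The rank is the number of nonzero pivots: 2.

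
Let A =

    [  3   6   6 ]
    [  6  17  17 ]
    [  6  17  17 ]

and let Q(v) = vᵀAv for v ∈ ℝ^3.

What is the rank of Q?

2

Applying the same elementary operations to the rows and columns of A produces a congruent diagonal matrix with entries 3, 5, 0.
That gives 2 positive, 1 zero pivots.
The rank is the number of nonzero pivots: 2.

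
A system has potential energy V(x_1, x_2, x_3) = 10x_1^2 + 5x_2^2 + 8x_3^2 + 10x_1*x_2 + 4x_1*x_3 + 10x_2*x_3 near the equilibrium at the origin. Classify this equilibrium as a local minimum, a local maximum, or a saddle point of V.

local minimum

The Hessian at the origin is H = [[20, 10, 4], [10, 10, 10], [4, 10, 16]].
An LDLᵀ factorisation of H has diagonal entries 20, 5, 12/5.
Counting signs: 3 positive.
H is positive definite, so the origin is a strict local minimum.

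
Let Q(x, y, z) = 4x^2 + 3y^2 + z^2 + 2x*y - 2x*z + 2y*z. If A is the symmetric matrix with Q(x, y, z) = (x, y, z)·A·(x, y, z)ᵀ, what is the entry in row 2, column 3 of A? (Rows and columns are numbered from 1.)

1

The coefficient of y·z in Q is 2. For a symmetric A this equals A[2,3] + A[3,2] = 2·A[2,3].
So A[2,3] = 2/2 = 1.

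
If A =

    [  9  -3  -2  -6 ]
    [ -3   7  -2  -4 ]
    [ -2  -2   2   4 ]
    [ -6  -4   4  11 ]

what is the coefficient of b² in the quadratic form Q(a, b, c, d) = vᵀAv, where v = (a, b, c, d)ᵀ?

The coefficient of b² is the diagonal entry A[2,2] = 7.

7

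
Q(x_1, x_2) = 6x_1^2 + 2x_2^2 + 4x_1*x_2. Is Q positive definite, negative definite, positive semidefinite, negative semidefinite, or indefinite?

The symmetric matrix is A = [[6, 2], [2, 2]].
Row-reducing A symmetrically gives the diagonal entries 6, 4/3.
So there are 2 positive pivots.
Hence Q is positive definite.

positive definite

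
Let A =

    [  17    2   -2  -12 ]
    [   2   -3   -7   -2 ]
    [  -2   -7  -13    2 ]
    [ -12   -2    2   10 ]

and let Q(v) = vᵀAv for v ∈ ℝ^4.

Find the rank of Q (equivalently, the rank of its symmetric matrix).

Applying the same elementary operations to the rows and columns of A produces a congruent diagonal matrix with entries 17, -55/17, 10/11, -2.
That gives 2 positive, 2 negative pivots.
The rank is the number of nonzero pivots: 4.

4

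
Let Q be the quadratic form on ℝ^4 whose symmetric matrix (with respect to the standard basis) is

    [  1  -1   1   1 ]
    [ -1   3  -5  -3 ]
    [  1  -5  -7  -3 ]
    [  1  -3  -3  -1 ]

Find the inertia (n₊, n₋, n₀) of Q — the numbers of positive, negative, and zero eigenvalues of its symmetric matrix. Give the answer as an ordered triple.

Symmetric row and column elimination reduces A to a congruent diagonal form with pivots 1, 2, -16, 0.
So there are 2 positive, 1 negative, 1 zero pivots.

(2, 1, 1)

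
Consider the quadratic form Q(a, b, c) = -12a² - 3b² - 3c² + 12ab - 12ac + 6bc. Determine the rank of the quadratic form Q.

1

The associated matrix is A = [[-12, 6, -6], [6, -3, 3], [-6, 3, -3]].
Symmetric row and column elimination reduces A to a congruent diagonal form with pivots -12, 0, 0.
That gives 1 negative, 2 zero pivots.
The rank is the number of nonzero pivots: 1.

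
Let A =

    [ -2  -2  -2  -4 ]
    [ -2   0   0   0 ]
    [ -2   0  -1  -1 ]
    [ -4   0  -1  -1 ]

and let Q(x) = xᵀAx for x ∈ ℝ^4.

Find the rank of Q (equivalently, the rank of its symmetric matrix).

3

Applying the same elementary operations to the rows and columns of A produces a congruent diagonal matrix with entries -2, 2, -1, 0.
So there are 1 positive, 2 negative, 1 zero pivots.
The rank is the number of nonzero pivots: 3.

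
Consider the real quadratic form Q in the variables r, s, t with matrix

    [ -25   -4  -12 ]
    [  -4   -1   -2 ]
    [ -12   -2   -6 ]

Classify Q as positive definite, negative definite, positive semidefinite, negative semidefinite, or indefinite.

negative definite

Applying the same elementary operations to the rows and columns of A produces a congruent diagonal matrix with entries -25, -9/25, -2/9.
That gives 3 negative pivots.
Hence Q is negative definite.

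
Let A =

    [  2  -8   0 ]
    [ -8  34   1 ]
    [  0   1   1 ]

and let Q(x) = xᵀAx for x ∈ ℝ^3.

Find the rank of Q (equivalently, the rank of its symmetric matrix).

3

Applying the same elementary operations to the rows and columns of A produces a congruent diagonal matrix with entries 2, 2, 1/2.
So there are 3 positive pivots.
The rank is the number of nonzero pivots: 3.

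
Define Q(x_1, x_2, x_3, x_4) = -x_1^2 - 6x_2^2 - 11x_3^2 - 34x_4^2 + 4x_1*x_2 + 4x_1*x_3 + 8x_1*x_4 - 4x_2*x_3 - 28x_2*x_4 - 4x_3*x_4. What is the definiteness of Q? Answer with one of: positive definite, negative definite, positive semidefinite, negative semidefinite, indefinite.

negative semidefinite

Write A = [[-1, 2, 2, 4], [2, -6, -2, -14], [2, -2, -11, -2], [4, -14, -2, -34]].
Symmetric row and column elimination reduces A to a congruent diagonal form with pivots -1, -2, -5, 0.
So there are 3 negative, 1 zero pivots.
Hence Q is negative semidefinite.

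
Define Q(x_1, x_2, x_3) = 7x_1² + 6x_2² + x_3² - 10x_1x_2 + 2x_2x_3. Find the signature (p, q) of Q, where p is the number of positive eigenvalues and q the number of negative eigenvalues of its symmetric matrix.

The associated matrix is A = [[7, -5, 0], [-5, 6, 1], [0, 1, 1]].
An LDLᵀ factorisation of A has diagonal entries 7, 17/7, 10/17.
So there are 3 positive pivots.

(3, 0)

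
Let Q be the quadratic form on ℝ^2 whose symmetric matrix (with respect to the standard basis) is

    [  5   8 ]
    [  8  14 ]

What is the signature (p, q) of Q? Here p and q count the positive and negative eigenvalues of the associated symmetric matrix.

(2, 0)

Applying the same elementary operations to the rows and columns of A produces a congruent diagonal matrix with entries 5, 6/5.
That gives 2 positive pivots.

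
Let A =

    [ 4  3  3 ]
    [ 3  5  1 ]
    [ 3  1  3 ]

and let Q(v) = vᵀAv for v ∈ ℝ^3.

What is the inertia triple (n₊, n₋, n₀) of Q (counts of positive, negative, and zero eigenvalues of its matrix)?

(3, 0, 0)

Congruent diagonalization of A (simultaneous row and column reduction) yields pivots 4, 11/4, 2/11.
So there are 3 positive pivots.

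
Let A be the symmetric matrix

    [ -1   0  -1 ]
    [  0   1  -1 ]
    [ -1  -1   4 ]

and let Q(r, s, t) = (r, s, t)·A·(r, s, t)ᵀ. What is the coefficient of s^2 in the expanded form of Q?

1

The coefficient of s^2 is the diagonal entry A[2,2] = 1.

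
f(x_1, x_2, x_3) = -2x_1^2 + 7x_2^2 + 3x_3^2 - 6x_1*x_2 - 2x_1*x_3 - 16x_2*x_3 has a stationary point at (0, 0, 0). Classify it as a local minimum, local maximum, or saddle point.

The Hessian at the origin is H = [[-4, -6, -2], [-6, 14, -16], [-2, -16, 6]].
Symmetric row and column elimination reduces H to a congruent diagonal form with pivots -4, 23, -8/23.
So there are 1 positive, 2 negative pivots.
H is indefinite, so the origin is a saddle point.

saddle point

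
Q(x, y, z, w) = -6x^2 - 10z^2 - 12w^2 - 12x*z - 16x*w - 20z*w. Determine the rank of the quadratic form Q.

The associated matrix is A = [[-6, 0, -6, -8], [0, 0, 0, 0], [-6, 0, -10, -10], [-8, 0, -10, -12]].
Congruent diagonalization of A (simultaneous row and column reduction) yields pivots -6, 0, -4, -1/3.
That gives 3 negative, 1 zero pivots.
The rank is the number of nonzero pivots: 3.

3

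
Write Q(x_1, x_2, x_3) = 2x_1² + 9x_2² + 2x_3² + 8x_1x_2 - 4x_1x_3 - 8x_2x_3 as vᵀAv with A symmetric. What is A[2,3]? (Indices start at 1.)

The coefficient of x_2·x_3 in Q is -8. For a symmetric A this equals A[2,3] + A[3,2] = 2·A[2,3].
So A[2,3] = -8/2 = -4.

-4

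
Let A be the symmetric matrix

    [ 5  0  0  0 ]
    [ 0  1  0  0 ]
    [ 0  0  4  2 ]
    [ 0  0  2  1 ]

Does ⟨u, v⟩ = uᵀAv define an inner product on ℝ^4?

Applying the same elementary operations to the rows and columns of A produces a congruent diagonal matrix with entries 5, 1, 4, 0.
That gives 3 positive, 1 zero pivots.
Hence Q is positive semidefinite.
⟨·,·⟩ is an inner product exactly when A is positive definite.

no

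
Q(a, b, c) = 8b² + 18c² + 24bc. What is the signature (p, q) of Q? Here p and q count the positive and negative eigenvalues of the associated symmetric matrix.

(1, 0)

The associated matrix is A = [[0, 0, 0], [0, 8, 12], [0, 12, 18]].
Congruent diagonalization of A (simultaneous row and column reduction) yields pivots 0, 8, 0.
That gives 1 positive, 2 zero pivots.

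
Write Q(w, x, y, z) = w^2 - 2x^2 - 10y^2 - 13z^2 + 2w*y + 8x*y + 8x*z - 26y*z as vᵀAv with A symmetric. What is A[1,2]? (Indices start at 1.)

The coefficient of w·x in Q is 0. For a symmetric A this equals A[1,2] + A[2,1] = 2·A[1,2].
So A[1,2] = 0/2 = 0.

0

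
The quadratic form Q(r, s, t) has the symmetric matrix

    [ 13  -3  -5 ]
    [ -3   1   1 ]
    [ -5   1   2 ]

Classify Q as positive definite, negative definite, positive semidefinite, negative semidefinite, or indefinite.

positive semidefinite

Congruent diagonalization of A (simultaneous row and column reduction) yields pivots 13, 4/13, 0.
Counting signs: 2 positive, 1 zero.
Hence Q is positive semidefinite.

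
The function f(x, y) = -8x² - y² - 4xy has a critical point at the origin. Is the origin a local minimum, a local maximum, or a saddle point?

The Hessian at the origin is H = [[-16, -4], [-4, -2]].
det H = -16·-2 − (-4)² = 16 > 0 and H[1,1] = -16 < 0, so H is negative definite.
Therefore the origin is a local maximum.

local maximum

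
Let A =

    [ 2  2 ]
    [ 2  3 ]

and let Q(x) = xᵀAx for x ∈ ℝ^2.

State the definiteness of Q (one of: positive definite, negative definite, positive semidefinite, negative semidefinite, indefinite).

positive definite

For the 2×2 matrix [[2, 2], [2, 3]]: det = 2·3 − (2)² = 2, trace = 5.
det > 0 so both eigenvalues share the sign of the trace; trace = 5 > 0 ⇒ both positive.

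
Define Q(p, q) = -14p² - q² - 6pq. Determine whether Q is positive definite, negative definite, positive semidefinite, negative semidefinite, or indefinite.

The symmetric matrix of Q is A = [[-14, -3], [-3, -1]].
Leading principal minors: Δ_1 = -14, Δ_2 = 5.
The signs alternate starting with Δ_1 < 0, so by Sylvester's criterion Q is negative definite.

negative definite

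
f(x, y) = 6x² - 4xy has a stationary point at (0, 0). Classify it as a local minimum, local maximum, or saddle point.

saddle point

The Hessian at the origin is H = [[12, -4], [-4, 0]].
det H = 12·0 − (-4)² = -16 < 0, so H is indefinite.
Therefore the origin is a saddle point.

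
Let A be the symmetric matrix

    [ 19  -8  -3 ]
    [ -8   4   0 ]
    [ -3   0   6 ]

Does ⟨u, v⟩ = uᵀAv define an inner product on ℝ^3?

yes

Leading principal minors: Δ_1 = 19, Δ_2 = 12, Δ_3 = 36.
All leading principal minors are positive, so by Sylvester's criterion Q is positive definite.
⟨·,·⟩ is an inner product exactly when A is positive definite.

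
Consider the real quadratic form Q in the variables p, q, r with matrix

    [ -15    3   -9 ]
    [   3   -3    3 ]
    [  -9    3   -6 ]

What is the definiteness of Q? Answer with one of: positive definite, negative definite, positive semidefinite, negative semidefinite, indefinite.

negative semidefinite

Congruent diagonalization of A (simultaneous row and column reduction) yields pivots -15, -12/5, 0.
That gives 2 negative, 1 zero pivots.
Hence Q is negative semidefinite.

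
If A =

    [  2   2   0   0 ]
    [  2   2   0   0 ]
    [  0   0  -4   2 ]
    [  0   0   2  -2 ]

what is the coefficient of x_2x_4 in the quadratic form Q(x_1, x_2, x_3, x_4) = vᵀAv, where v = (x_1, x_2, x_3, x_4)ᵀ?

The coefficient of x_2x_4 is A[2,4] + A[4,2] = 2·0 = 0.

0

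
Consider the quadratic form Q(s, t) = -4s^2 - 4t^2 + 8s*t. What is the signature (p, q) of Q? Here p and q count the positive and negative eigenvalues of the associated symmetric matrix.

Write A = [[-4, 4], [4, -4]].
Symmetric row and column elimination reduces A to a congruent diagonal form with pivots -4, 0.
Counting signs: 1 negative, 1 zero.

(0, 1)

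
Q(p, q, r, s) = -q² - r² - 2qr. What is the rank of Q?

The associated matrix is A = [[0, 0, 0, 0], [0, -1, -1, 0], [0, -1, -1, 0], [0, 0, 0, 0]].
Applying the same elementary operations to the rows and columns of A produces a congruent diagonal matrix with entries 0, -1, 0, 0.
Counting signs: 1 negative, 3 zero.
The rank is the number of nonzero pivots: 1.

1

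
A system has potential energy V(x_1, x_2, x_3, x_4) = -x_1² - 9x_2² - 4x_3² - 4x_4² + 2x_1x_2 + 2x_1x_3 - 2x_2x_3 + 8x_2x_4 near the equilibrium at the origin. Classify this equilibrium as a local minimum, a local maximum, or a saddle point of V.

The Hessian at the origin is H = [[-2, 2, 2, 0], [2, -18, -2, 8], [2, -2, -8, 0], [0, 8, 0, -8]].
Congruent diagonalization of H (simultaneous row and column reduction) yields pivots -2, -16, -6, -4.
Counting signs: 4 negative.
H is negative definite, so the origin is a strict local maximum.

local maximum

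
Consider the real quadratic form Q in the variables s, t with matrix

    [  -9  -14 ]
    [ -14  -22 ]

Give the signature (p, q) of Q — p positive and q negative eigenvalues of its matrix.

(0, 2)

An LDLᵀ factorisation of A has diagonal entries -9, -2/9.
That gives 2 negative pivots.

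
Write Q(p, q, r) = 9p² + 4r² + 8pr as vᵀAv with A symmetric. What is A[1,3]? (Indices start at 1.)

The coefficient of p·r in Q is 8. For a symmetric A this equals A[1,3] + A[3,1] = 2·A[1,3].
So A[1,3] = 8/2 = 4.

4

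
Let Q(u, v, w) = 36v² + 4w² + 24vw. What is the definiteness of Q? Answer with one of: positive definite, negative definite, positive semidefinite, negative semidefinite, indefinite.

The symmetric matrix is A = [[0, 0, 0], [0, 36, 12], [0, 12, 4]].
Symmetric row and column elimination reduces A to a congruent diagonal form with pivots 0, 36, 0.
That gives 1 positive, 2 zero pivots.
Hence Q is positive semidefinite.

positive semidefinite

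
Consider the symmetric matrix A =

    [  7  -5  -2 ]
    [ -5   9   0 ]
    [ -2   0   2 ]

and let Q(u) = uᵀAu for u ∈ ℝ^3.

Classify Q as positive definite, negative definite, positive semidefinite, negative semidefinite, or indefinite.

positive definite

Leading principal minors: Δ_1 = 7, Δ_2 = 38, Δ_3 = 40.
All leading principal minors are positive, so by Sylvester's criterion Q is positive definite.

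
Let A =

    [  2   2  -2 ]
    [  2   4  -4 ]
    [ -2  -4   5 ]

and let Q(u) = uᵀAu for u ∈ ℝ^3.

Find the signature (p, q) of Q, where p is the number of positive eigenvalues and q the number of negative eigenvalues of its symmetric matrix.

Row-reducing A symmetrically gives the diagonal entries 2, 2, 1.
Counting signs: 3 positive.

(3, 0)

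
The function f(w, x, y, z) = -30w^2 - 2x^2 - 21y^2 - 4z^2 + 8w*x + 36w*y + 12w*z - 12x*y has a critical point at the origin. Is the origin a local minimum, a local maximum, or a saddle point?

The Hessian at the origin is H = [[-60, 8, 36, 12], [8, -4, -12, 0], [36, -12, -42, 0], [12, 0, 0, -8]].
Applying the same elementary operations to the rows and columns of H produces a congruent diagonal matrix with entries -60, -44/15, -30/11, -4/5.
So there are 4 negative pivots.
H is negative definite, so the origin is a strict local maximum.

local maximum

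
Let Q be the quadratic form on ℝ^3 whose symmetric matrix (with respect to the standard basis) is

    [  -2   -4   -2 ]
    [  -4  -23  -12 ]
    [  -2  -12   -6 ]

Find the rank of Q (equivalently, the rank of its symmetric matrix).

Symmetric row and column elimination reduces A to a congruent diagonal form with pivots -2, -15, 4/15.
Counting signs: 1 positive, 2 negative.
The rank is the number of nonzero pivots: 3.

3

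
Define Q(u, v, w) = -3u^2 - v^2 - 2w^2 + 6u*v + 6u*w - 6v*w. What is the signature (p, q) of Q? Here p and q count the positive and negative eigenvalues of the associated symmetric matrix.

(2, 1)

The associated matrix is A = [[-3, 3, 3], [3, -1, -3], [3, -3, -2]].
An LDLᵀ factorisation of A has diagonal entries -3, 2, 1.
That gives 2 positive, 1 negative pivots.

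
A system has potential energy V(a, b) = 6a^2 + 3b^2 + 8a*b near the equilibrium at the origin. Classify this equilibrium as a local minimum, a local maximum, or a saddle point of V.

local minimum

The Hessian at the origin is H = [[12, 8], [8, 6]].
det H = 12·6 − (8)² = 8 > 0 and H[1,1] = 12 > 0, so H is positive definite.
Therefore the origin is a local minimum.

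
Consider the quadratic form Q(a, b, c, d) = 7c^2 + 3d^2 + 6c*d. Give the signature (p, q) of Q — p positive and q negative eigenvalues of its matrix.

(2, 0)

The symmetric matrix is A = [[0, 0, 0, 0], [0, 0, 0, 0], [0, 0, 7, 3], [0, 0, 3, 3]].
Congruent diagonalization of A (simultaneous row and column reduction) yields pivots 0, 0, 7, 12/7.
That gives 2 positive, 2 zero pivots.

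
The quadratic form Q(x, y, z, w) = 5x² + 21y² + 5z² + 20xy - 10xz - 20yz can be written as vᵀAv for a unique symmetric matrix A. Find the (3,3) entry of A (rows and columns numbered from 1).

5

The coefficient of z² in Q is 5, and that is exactly A[3,3].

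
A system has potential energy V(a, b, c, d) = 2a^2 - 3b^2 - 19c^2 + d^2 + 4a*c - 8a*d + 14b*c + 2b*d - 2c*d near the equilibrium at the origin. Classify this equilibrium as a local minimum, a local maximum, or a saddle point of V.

The Hessian at the origin is H = [[4, 0, 4, -8], [0, -6, 14, 2], [4, 14, -38, -2], [-8, 2, -2, 2]].
Applying the same elementary operations to the rows and columns of H produces a congruent diagonal matrix with entries 4, -6, -28/3, -8/7.
Counting signs: 1 positive, 3 negative.
H is indefinite, so the origin is a saddle point.

saddle point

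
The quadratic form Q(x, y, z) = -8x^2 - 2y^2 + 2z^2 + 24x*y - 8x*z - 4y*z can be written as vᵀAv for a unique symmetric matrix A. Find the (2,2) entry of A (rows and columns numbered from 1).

-2

The coefficient of y^2 in Q is -2, and that is exactly A[2,2].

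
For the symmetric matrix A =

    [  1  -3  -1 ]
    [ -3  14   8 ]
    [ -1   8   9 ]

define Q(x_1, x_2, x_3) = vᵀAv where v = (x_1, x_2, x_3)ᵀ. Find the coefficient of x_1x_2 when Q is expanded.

The coefficient of x_1x_2 is A[1,2] + A[2,1] = 2·(-3) = -6.

-6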